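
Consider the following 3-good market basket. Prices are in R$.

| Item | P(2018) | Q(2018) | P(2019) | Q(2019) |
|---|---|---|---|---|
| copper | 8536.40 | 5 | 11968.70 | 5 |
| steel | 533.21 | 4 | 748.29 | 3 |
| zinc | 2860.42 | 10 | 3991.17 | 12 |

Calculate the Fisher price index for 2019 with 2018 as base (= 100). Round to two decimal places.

139.93

Laspeyres component (base-period weights):
ΣP(2019)Q(2018) = 11968.70×5 + 748.29×4 + 3991.17×10 = 59843.5 + 2993.16 + 39911.7 = 102748.36
ΣP(2018)Q(2018) = 8536.40×5 + 533.21×4 + 2860.42×10 = 42682 + 2132.84 + 28604.2 = 73419.04
L = 102748.36 / 73419.04 × 100 = 139.9478
Paasche component (current-period weights):
ΣP(2019)Q(2019) = 11968.70×5 + 748.29×3 + 3991.17×12 = 59843.5 + 2244.87 + 47894.04 = 109982.41
ΣP(2018)Q(2019) = 8536.40×5 + 533.21×3 + 2860.42×12 = 42682 + 1599.63 + 34325.04 = 78606.67
P = 109982.41 / 78606.67 × 100 = 139.9149
Fisher = √(L × P) = √(139.9478 × 139.9149) = 139.9313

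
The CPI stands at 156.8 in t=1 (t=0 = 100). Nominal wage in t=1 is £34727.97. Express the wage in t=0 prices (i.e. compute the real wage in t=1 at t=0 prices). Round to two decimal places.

22147.94

Real = Nominal ÷ (Index/100) = 34727.97 ÷ (156.8/100)
     = 34727.97 ÷ 1.568 = 22147.9401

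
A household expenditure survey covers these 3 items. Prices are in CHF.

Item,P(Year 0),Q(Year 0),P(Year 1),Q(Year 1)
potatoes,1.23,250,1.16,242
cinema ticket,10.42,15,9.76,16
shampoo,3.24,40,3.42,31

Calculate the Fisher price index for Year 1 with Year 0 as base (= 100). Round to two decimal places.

96.36

Laspeyres component (base-period weights):
ΣP(Year 1)Q(Year 0) = 1.16×250 + 9.76×15 + 3.42×40 = 290 + 146.4 + 136.8 = 573.2
ΣP(Year 0)Q(Year 0) = 1.23×250 + 10.42×15 + 3.24×40 = 307.5 + 156.3 + 129.6 = 593.4
L = 573.2 / 593.4 × 100 = 96.5959
Paasche component (current-period weights):
ΣP(Year 1)Q(Year 1) = 1.16×242 + 9.76×16 + 3.42×31 = 280.72 + 156.16 + 106.02 = 542.9
ΣP(Year 0)Q(Year 1) = 1.23×242 + 10.42×16 + 3.24×31 = 297.66 + 166.72 + 100.44 = 564.82
P = 542.9 / 564.82 × 100 = 96.1191
Fisher = √(L × P) = √(96.5959 × 96.1191) = 96.3572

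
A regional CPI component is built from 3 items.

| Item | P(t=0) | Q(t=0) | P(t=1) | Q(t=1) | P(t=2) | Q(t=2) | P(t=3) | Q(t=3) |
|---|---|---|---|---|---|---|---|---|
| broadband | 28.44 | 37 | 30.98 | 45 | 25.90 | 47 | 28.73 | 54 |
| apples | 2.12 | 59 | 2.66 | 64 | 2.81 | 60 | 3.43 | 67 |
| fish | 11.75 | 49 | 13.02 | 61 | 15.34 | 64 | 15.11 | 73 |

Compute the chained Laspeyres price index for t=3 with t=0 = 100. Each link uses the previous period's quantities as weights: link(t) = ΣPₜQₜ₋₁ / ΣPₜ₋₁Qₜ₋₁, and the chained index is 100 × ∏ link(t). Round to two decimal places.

114.12

Link t=0→t=1:
ΣP(t=1)Q(t=0) = 30.98×37 + 2.66×59 + 13.02×49 = 1146.26 + 156.94 + 637.98 = 1941.18
ΣP(t=0)Q(t=0) = 28.44×37 + 2.12×59 + 11.75×49 = 1052.28 + 125.08 + 575.75 = 1753.11
link = 1941.18/1753.11 = 1.107278
Link t=1→t=2:
ΣP(t=2)Q(t=1) = 25.90×45 + 2.81×64 + 15.34×61 = 1165.5 + 179.84 + 935.74 = 2281.08
ΣP(t=1)Q(t=1) = 30.98×45 + 2.66×64 + 13.02×61 = 1394.1 + 170.24 + 794.22 = 2358.56
link = 2281.08/2358.56 = 0.967149
Link t=2→t=3:
ΣP(t=3)Q(t=2) = 28.73×47 + 3.43×60 + 15.11×64 = 1350.31 + 205.8 + 967.04 = 2523.15
ΣP(t=2)Q(t=2) = 25.90×47 + 2.81×60 + 15.34×64 = 1217.3 + 168.6 + 981.76 = 2367.66
link = 2523.15/2367.66 = 1.065672
Chained index = 100 × 1.107278 × 0.967149 × 1.065672 = 114.1232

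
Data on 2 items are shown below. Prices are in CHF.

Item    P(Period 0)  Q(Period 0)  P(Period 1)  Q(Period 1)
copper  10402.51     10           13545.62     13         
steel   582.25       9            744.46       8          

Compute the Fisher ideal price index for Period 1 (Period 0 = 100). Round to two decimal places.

Laspeyres component (base-period weights):
ΣP(Period 1)Q(Period 0) = 13545.62×10 + 744.46×9 = 135456.2 + 6700.14 = 142156.34
ΣP(Period 0)Q(Period 0) = 10402.51×10 + 582.25×9 = 104025.1 + 5240.25 = 109265.35
L = 142156.34 / 109265.35 × 100 = 130.1019
Paasche component (current-period weights):
ΣP(Period 1)Q(Period 1) = 13545.62×13 + 744.46×8 = 176093.06 + 5955.68 = 182048.74
ΣP(Period 0)Q(Period 1) = 10402.51×13 + 582.25×8 = 135232.63 + 4658 = 139890.63
P = 182048.74 / 139890.63 × 100 = 130.1365
Fisher = √(L × P) = √(130.1019 × 130.1365) = 130.1192

130.12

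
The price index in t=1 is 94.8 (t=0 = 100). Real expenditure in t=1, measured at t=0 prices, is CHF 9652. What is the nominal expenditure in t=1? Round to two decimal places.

9150.10

Nominal = Real × (Index/100) = 9652 × (94.8/100)
        = 9652 × 0.948 = 9150.0960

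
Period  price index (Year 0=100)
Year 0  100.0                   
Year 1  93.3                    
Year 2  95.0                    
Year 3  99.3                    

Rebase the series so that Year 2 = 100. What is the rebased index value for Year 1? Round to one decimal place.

Rebased(Year 1) = 93.3 / 95.0 × 100 = 98.2105

98.2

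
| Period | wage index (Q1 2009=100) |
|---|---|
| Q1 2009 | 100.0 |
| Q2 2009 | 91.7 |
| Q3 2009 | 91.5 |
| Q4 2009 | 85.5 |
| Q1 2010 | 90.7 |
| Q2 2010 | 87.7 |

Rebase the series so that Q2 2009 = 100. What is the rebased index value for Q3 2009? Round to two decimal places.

Rebased(Q3 2009) = 91.5 / 91.7 × 100 = 99.7819

99.78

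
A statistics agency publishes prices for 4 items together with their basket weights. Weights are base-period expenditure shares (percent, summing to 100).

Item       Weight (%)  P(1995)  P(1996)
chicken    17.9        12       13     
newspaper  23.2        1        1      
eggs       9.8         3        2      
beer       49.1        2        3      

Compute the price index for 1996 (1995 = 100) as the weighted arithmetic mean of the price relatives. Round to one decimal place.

122.8

chicken: 17.9 × (13/12) = 17.9 × 1.083333 = 19.3917
newspaper: 23.2 × (1/1) = 23.2 × 1.000000 = 23.2000
eggs: 9.8 × (2/3) = 9.8 × 0.666667 = 6.5333
beer: 49.1 × (3/2) = 49.1 × 1.500000 = 73.6500
Index = Σ wᵢ·(p₁ᵢ/p₀ᵢ) = 19.3917 + 23.2000 + 6.5333 + 73.6500 = 122.7750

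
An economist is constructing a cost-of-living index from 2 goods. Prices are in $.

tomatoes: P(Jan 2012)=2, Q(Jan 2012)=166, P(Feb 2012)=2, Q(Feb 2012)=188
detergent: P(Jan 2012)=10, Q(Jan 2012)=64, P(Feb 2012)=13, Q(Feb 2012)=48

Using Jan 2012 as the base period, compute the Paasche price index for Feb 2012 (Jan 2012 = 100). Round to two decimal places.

Paasche price index uses current-period quantities as weights.
ΣP(Feb 2012)·Q(Feb 2012) = 2×188 + 13×48 = 376 + 624 = 1000
ΣP(Jan 2012)·Q(Feb 2012) = 2×188 + 10×48 = 376 + 480 = 856
Index = 1000 / 856 × 100 = 116.8224

116.82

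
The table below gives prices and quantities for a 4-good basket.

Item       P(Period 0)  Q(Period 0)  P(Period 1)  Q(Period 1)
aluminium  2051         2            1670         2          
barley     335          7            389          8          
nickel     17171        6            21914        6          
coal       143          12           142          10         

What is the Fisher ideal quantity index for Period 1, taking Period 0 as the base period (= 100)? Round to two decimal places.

Laspeyres component (base-period weights):
ΣP(Period 0)Q(Period 1) = 2051×2 + 335×8 + 17171×6 + 143×10 = 4102 + 2680 + 103026 + 1430 = 111238
ΣP(Period 0)Q(Period 0) = 2051×2 + 335×7 + 17171×6 + 143×12 = 4102 + 2345 + 103026 + 1716 = 111189
L = 111238 / 111189 × 100 = 100.0441
Paasche component (current-period weights):
ΣP(Period 1)Q(Period 1) = 1670×2 + 389×8 + 21914×6 + 142×10 = 3340 + 3112 + 131484 + 1420 = 139356
ΣP(Period 1)Q(Period 0) = 1670×2 + 389×7 + 21914×6 + 142×12 = 3340 + 2723 + 131484 + 1704 = 139251
P = 139356 / 139251 × 100 = 100.0754
Fisher = √(L × P) = √(100.0441 × 100.0754) = 100.0597

100.06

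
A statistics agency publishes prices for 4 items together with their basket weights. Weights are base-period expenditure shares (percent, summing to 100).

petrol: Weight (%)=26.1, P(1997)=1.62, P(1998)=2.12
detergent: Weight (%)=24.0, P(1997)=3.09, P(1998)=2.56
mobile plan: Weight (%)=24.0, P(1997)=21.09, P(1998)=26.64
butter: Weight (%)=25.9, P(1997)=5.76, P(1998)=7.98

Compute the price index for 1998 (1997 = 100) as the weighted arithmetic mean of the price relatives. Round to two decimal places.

120.24

petrol: 26.1 × (2.12/1.62) = 26.1 × 1.308642 = 34.1556
detergent: 24.0 × (2.56/3.09) = 24.0 × 0.828479 = 19.8835
mobile plan: 24.0 × (26.64/21.09) = 24.0 × 1.263158 = 30.3158
butter: 25.9 × (7.98/5.76) = 25.9 × 1.385417 = 35.8823
Index = Σ wᵢ·(p₁ᵢ/p₀ᵢ) = 34.1556 + 19.8835 + 30.3158 + 35.8823 = 120.2371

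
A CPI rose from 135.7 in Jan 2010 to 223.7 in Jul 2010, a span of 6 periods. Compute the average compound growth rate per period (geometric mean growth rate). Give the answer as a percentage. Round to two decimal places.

Growth factor = (223.7/135.7)^(1/6) = (1.648489)^(1/6) = 1.086879
Growth rate = 1.086879 − 1 = 0.086879 = 8.6879%

8.69%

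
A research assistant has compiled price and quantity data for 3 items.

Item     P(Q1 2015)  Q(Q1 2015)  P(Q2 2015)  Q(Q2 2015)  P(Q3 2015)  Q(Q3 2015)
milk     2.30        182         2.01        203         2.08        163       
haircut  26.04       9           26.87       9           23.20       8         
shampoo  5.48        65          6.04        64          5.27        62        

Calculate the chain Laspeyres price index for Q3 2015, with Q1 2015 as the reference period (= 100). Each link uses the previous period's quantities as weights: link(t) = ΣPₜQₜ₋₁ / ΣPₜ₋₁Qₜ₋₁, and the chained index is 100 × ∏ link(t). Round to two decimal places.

92.60

Link Q1 2015→Q2 2015:
ΣP(Q2 2015)Q(Q1 2015) = 2.01×182 + 26.87×9 + 6.04×65 = 365.82 + 241.83 + 392.6 = 1000.25
ΣP(Q1 2015)Q(Q1 2015) = 2.30×182 + 26.04×9 + 5.48×65 = 418.6 + 234.36 + 356.2 = 1009.16
link = 1000.25/1009.16 = 0.991171
Link Q2 2015→Q3 2015:
ΣP(Q3 2015)Q(Q2 2015) = 2.08×203 + 23.20×9 + 5.27×64 = 422.24 + 208.8 + 337.28 = 968.32
ΣP(Q2 2015)Q(Q2 2015) = 2.01×203 + 26.87×9 + 6.04×64 = 408.03 + 241.83 + 386.56 = 1036.42
link = 968.32/1036.42 = 0.934293
Chained index = 100 × 0.991171 × 0.934293 = 92.6044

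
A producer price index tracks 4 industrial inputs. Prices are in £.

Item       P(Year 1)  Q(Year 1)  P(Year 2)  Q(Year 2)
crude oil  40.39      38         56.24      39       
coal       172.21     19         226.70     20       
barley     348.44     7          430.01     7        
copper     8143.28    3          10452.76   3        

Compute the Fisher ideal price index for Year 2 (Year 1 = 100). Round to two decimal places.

128.86

Laspeyres component (base-period weights):
ΣP(Year 2)Q(Year 1) = 56.24×38 + 226.70×19 + 430.01×7 + 10452.76×3 = 2137.12 + 4307.3 + 3010.07 + 31358.28 = 40812.77
ΣP(Year 1)Q(Year 1) = 40.39×38 + 172.21×19 + 348.44×7 + 8143.28×3 = 1534.82 + 3271.99 + 2439.08 + 24429.84 = 31675.73
L = 40812.77 / 31675.73 × 100 = 128.8456
Paasche component (current-period weights):
ΣP(Year 2)Q(Year 2) = 56.24×39 + 226.70×20 + 430.01×7 + 10452.76×3 = 2193.36 + 4534 + 3010.07 + 31358.28 = 41095.71
ΣP(Year 1)Q(Year 2) = 40.39×39 + 172.21×20 + 348.44×7 + 8143.28×3 = 1575.21 + 3444.2 + 2439.08 + 24429.84 = 31888.33
P = 41095.71 / 31888.33 × 100 = 128.8738
Fisher = √(L × P) = √(128.8456 × 128.8738) = 128.8597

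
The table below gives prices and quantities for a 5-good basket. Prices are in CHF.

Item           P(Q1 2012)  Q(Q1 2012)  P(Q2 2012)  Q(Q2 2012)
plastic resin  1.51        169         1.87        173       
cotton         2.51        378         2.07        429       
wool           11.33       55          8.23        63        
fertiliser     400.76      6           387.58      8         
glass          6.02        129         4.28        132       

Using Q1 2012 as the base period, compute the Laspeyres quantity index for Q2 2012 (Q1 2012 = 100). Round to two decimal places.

120.85

Laspeyres quantity index uses base-period prices as weights.
ΣP(Q1 2012)·Q(Q2 2012) = 1.51×173 + 2.51×429 + 11.33×63 + 400.76×8 + 6.02×132 = 261.23 + 1076.79 + 713.79 + 3206.08 + 794.64 = 6052.53
ΣP(Q1 2012)·Q(Q1 2012) = 1.51×169 + 2.51×378 + 11.33×55 + 400.76×6 + 6.02×129 = 255.19 + 948.78 + 623.15 + 2404.56 + 776.58 = 5008.26
Index = 6052.53 / 5008.26 × 100 = 120.8510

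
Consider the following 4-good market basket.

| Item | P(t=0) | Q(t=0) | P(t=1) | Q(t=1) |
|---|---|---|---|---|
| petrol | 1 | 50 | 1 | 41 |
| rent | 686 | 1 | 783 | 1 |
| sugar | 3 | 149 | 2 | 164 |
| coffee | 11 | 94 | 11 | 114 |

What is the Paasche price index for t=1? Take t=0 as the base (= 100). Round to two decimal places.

97.29

Paasche price index uses current-period quantities as weights.
ΣP(t=1)·Q(t=1) = 1×41 + 783×1 + 2×164 + 11×114 = 41 + 783 + 328 + 1254 = 2406
ΣP(t=0)·Q(t=1) = 1×41 + 686×1 + 3×164 + 11×114 = 41 + 686 + 492 + 1254 = 2473
Index = 2406 / 2473 × 100 = 97.2907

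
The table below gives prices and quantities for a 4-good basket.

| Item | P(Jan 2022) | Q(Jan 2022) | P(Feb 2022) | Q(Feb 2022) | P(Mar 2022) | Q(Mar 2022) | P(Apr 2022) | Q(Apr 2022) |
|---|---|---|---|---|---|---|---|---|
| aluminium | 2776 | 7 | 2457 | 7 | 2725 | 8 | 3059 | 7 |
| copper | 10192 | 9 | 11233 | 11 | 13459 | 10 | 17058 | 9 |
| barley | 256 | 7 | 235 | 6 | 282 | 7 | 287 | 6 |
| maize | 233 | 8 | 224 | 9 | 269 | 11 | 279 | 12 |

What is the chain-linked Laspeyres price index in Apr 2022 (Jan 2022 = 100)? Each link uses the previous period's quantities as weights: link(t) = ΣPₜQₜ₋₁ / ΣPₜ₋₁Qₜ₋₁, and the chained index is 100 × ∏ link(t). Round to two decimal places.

Link Jan 2022→Feb 2022:
ΣP(Feb 2022)Q(Jan 2022) = 2457×7 + 11233×9 + 235×7 + 224×8 = 17199 + 101097 + 1645 + 1792 = 121733
ΣP(Jan 2022)Q(Jan 2022) = 2776×7 + 10192×9 + 256×7 + 233×8 = 19432 + 91728 + 1792 + 1864 = 114816
link = 121733/114816 = 1.060244
Link Feb 2022→Mar 2022:
ΣP(Mar 2022)Q(Feb 2022) = 2725×7 + 13459×11 + 282×6 + 269×9 = 19075 + 148049 + 1692 + 2421 = 171237
ΣP(Feb 2022)Q(Feb 2022) = 2457×7 + 11233×11 + 235×6 + 224×9 = 17199 + 123563 + 1410 + 2016 = 144188
link = 171237/144188 = 1.187595
Link Mar 2022→Apr 2022:
ΣP(Apr 2022)Q(Mar 2022) = 3059×8 + 17058×10 + 287×7 + 279×11 = 24472 + 170580 + 2009 + 3069 = 200130
ΣP(Mar 2022)Q(Mar 2022) = 2725×8 + 13459×10 + 282×7 + 269×11 = 21800 + 134590 + 1974 + 2959 = 161323
link = 200130/161323 = 1.240555
Chained index = 100 × 1.060244 × 1.187595 × 1.240555 = 156.2033

156.20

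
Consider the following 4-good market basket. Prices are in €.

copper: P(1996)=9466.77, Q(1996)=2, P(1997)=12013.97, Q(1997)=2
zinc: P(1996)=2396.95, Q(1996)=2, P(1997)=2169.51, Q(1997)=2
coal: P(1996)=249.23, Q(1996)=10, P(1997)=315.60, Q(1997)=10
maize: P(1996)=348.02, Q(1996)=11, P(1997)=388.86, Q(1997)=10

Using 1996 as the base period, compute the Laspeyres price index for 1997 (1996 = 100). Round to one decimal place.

Laspeyres price index uses base-period quantities as weights.
ΣP(1997)·Q(1996) = 12013.97×2 + 2169.51×2 + 315.60×10 + 388.86×11 = 24027.94 + 4339.02 + 3156 + 4277.46 = 35800.42
ΣP(1996)·Q(1996) = 9466.77×2 + 2396.95×2 + 249.23×10 + 348.02×11 = 18933.54 + 4793.9 + 2492.3 + 3828.22 = 30047.96
Index = 35800.42 / 30047.96 × 100 = 119.1443

119.1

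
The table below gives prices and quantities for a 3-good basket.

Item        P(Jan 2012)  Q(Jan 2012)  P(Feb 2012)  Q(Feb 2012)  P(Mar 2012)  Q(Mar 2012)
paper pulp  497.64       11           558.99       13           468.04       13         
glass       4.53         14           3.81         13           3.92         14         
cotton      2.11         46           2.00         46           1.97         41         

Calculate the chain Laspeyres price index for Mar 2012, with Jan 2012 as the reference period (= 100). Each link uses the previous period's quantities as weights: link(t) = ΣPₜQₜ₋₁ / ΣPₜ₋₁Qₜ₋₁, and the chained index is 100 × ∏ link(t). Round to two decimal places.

Link Jan 2012→Feb 2012:
ΣP(Feb 2012)Q(Jan 2012) = 558.99×11 + 3.81×14 + 2.00×46 = 6148.89 + 53.34 + 92 = 6294.23
ΣP(Jan 2012)Q(Jan 2012) = 497.64×11 + 4.53×14 + 2.11×46 = 5474.04 + 63.42 + 97.06 = 5634.52
link = 6294.23/5634.52 = 1.117084
Link Feb 2012→Mar 2012:
ΣP(Mar 2012)Q(Feb 2012) = 468.04×13 + 3.92×13 + 1.97×46 = 6084.52 + 50.96 + 90.62 = 6226.1
ΣP(Feb 2012)Q(Feb 2012) = 558.99×13 + 3.81×13 + 2.00×46 = 7266.87 + 49.53 + 92 = 7408.4
link = 6226.1/7408.4 = 0.840411
Chained index = 100 × 1.117084 × 0.840411 = 93.8809

93.88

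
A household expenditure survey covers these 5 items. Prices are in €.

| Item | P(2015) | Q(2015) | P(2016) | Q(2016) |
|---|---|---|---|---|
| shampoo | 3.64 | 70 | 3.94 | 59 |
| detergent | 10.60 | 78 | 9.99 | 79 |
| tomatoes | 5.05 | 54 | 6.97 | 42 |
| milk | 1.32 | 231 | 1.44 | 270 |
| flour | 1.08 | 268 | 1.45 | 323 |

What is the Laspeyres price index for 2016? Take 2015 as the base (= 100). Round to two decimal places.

Laspeyres price index uses base-period quantities as weights.
ΣP(2016)·Q(2015) = 3.94×70 + 9.99×78 + 6.97×54 + 1.44×231 + 1.45×268 = 275.8 + 779.22 + 376.38 + 332.64 + 388.6 = 2152.64
ΣP(2015)·Q(2015) = 3.64×70 + 10.60×78 + 5.05×54 + 1.32×231 + 1.08×268 = 254.8 + 826.8 + 272.7 + 304.92 + 289.44 = 1948.66
Index = 2152.64 / 1948.66 × 100 = 110.4677

110.47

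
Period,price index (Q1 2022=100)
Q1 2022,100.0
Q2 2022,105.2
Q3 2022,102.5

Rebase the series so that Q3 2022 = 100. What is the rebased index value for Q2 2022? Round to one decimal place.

102.6

Rebased(Q2 2022) = 105.2 / 102.5 × 100 = 102.6341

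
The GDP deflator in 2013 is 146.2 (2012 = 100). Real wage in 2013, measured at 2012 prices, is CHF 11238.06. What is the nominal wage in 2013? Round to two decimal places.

16430.04

Nominal = Real × (Index/100) = 11238.06 × (146.2/100)
        = 11238.06 × 1.462 = 16430.0437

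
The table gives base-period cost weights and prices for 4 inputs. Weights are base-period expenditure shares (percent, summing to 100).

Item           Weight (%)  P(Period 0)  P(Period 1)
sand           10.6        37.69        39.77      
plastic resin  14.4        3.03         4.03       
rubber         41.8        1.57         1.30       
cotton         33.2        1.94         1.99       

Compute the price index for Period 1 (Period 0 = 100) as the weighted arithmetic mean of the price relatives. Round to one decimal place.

99.0

sand: 10.6 × (39.77/37.69) = 10.6 × 1.055187 = 11.1850
plastic resin: 14.4 × (4.03/3.03) = 14.4 × 1.330033 = 19.1525
rubber: 41.8 × (1.30/1.57) = 41.8 × 0.828025 = 34.6115
cotton: 33.2 × (1.99/1.94) = 33.2 × 1.025773 = 34.0557
Index = Σ wᵢ·(p₁ᵢ/p₀ᵢ) = 11.1850 + 19.1525 + 34.6115 + 34.0557 = 99.0046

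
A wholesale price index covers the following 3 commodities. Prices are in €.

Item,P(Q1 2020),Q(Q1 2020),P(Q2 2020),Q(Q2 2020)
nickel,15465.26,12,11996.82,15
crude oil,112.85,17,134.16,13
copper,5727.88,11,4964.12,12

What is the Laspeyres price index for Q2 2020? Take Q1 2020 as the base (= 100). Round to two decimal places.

80.18

Laspeyres price index uses base-period quantities as weights.
ΣP(Q2 2020)·Q(Q1 2020) = 11996.82×12 + 134.16×17 + 4964.12×11 = 143961.84 + 2280.72 + 54605.32 = 200847.88
ΣP(Q1 2020)·Q(Q1 2020) = 15465.26×12 + 112.85×17 + 5727.88×11 = 185583.12 + 1918.45 + 63006.68 = 250508.25
Index = 200847.88 / 250508.25 × 100 = 80.1762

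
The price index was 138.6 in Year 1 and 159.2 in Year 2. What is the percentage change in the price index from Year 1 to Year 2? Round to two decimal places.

Change = (159.2 − 138.6) / 138.6 × 100
       = 20.6 / 138.6 × 100 = 14.8629%

14.86%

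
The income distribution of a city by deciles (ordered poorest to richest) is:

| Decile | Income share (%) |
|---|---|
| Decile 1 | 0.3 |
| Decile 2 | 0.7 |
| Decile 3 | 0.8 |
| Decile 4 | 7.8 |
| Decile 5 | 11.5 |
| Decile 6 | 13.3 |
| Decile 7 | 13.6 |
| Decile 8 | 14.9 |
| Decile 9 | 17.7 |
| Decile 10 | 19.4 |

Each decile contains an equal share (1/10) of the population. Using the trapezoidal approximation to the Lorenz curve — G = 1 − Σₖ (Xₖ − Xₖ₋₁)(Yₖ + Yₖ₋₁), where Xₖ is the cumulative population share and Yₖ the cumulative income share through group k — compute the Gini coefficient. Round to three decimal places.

0.381

Cumulative income shares Yₖ: 0.0030, 0.0100, 0.0180, 0.0960, 0.2110, 0.3440, 0.4800, 0.6290, 0.8060, 1.0000
Σ (Xₖ−Xₖ₋₁)(Yₖ+Yₖ₋₁) = (1/10)(0.0030+0.0000) + (1/10)(0.0100+0.0030) + (1/10)(0.0180+0.0100) + (1/10)(0.0960+0.0180) + (1/10)(0.2110+0.0960) + (1/10)(0.3440+0.2110) + (1/10)(0.4800+0.3440) + (1/10)(0.6290+0.4800) + (1/10)(0.8060+0.6290) + (1/10)(1.0000+0.8060)
  = 0.0003 + 0.0013 + 0.0028 + 0.0114 + 0.0307 + 0.0555 + 0.0824 + 0.1109 + 0.1435 + 0.1806 = 0.6194
G = 1 − 0.6194 = 0.3806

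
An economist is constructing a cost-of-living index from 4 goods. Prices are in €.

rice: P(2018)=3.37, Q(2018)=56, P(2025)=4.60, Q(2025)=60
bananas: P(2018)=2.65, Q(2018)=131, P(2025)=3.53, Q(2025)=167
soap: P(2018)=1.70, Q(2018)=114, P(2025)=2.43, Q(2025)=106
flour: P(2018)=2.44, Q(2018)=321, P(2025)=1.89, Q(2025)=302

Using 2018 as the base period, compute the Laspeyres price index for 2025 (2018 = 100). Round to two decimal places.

Laspeyres price index uses base-period quantities as weights.
ΣP(2025)·Q(2018) = 4.60×56 + 3.53×131 + 2.43×114 + 1.89×321 = 257.6 + 462.43 + 277.02 + 606.69 = 1603.74
ΣP(2018)·Q(2018) = 3.37×56 + 2.65×131 + 1.70×114 + 2.44×321 = 188.72 + 347.15 + 193.8 + 783.24 = 1512.91
Index = 1603.74 / 1512.91 × 100 = 106.0037

106.00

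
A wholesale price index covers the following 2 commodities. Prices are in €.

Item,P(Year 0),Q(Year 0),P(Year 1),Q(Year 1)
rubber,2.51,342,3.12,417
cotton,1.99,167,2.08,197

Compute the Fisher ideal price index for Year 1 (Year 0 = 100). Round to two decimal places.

118.85

Laspeyres component (base-period weights):
ΣP(Year 1)Q(Year 0) = 3.12×342 + 2.08×167 = 1067.04 + 347.36 = 1414.4
ΣP(Year 0)Q(Year 0) = 2.51×342 + 1.99×167 = 858.42 + 332.33 = 1190.75
L = 1414.4 / 1190.75 × 100 = 118.7823
Paasche component (current-period weights):
ΣP(Year 1)Q(Year 1) = 3.12×417 + 2.08×197 = 1301.04 + 409.76 = 1710.8
ΣP(Year 0)Q(Year 1) = 2.51×417 + 1.99×197 = 1046.67 + 392.03 = 1438.7
P = 1710.8 / 1438.7 × 100 = 118.9129
Fisher = √(L × P) = √(118.7823 × 118.9129) = 118.8476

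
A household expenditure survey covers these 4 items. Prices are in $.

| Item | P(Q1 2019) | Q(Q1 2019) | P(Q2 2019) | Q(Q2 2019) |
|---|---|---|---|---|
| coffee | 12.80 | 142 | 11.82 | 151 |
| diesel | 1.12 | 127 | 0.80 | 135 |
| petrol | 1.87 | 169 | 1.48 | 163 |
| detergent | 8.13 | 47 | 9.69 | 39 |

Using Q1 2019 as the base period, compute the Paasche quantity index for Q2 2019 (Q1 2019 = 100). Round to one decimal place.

101.1

Paasche quantity index uses current-period prices as weights.
ΣP(Q2 2019)·Q(Q2 2019) = 11.82×151 + 0.80×135 + 1.48×163 + 9.69×39 = 1784.82 + 108 + 241.24 + 377.91 = 2511.97
ΣP(Q2 2019)·Q(Q1 2019) = 11.82×142 + 0.80×127 + 1.48×169 + 9.69×47 = 1678.44 + 101.6 + 250.12 + 455.43 = 2485.59
Index = 2511.97 / 2485.59 × 100 = 101.0613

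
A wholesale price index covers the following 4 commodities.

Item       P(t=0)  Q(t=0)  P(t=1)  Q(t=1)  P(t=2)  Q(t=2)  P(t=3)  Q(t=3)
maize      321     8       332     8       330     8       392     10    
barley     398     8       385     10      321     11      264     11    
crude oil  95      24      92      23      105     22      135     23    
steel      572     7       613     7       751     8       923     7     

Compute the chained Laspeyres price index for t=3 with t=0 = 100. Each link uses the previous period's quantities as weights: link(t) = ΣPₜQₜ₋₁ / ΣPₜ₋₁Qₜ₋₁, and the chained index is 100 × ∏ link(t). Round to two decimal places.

Link t=0→t=1:
ΣP(t=1)Q(t=0) = 332×8 + 385×8 + 92×24 + 613×7 = 2656 + 3080 + 2208 + 4291 = 12235
ΣP(t=0)Q(t=0) = 321×8 + 398×8 + 95×24 + 572×7 = 2568 + 3184 + 2280 + 4004 = 12036
link = 12235/12036 = 1.016534
Link t=1→t=2:
ΣP(t=2)Q(t=1) = 330×8 + 321×10 + 105×23 + 751×7 = 2640 + 3210 + 2415 + 5257 = 13522
ΣP(t=1)Q(t=1) = 332×8 + 385×10 + 92×23 + 613×7 = 2656 + 3850 + 2116 + 4291 = 12913
link = 13522/12913 = 1.047162
Link t=2→t=3:
ΣP(t=3)Q(t=2) = 392×8 + 264×11 + 135×22 + 923×8 = 3136 + 2904 + 2970 + 7384 = 16394
ΣP(t=2)Q(t=2) = 330×8 + 321×11 + 105×22 + 751×8 = 2640 + 3531 + 2310 + 6008 = 14489
link = 16394/14489 = 1.131479
Chained index = 100 × 1.016534 × 1.047162 × 1.131479 = 120.4431

120.44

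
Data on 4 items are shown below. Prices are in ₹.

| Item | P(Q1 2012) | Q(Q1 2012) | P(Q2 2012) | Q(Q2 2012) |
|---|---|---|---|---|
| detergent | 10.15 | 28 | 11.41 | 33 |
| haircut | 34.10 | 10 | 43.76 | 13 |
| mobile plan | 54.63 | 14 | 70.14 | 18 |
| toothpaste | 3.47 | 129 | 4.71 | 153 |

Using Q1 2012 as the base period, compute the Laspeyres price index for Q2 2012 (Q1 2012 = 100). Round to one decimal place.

127.7

Laspeyres price index uses base-period quantities as weights.
ΣP(Q2 2012)·Q(Q1 2012) = 11.41×28 + 43.76×10 + 70.14×14 + 4.71×129 = 319.48 + 437.6 + 981.96 + 607.59 = 2346.63
ΣP(Q1 2012)·Q(Q1 2012) = 10.15×28 + 34.10×10 + 54.63×14 + 3.47×129 = 284.2 + 341 + 764.82 + 447.63 = 1837.65
Index = 2346.63 / 1837.65 × 100 = 127.6973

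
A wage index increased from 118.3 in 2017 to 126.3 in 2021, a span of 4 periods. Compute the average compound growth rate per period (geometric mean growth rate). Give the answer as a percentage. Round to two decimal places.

1.65%

Growth factor = (126.3/118.3)^(1/4) = (1.067625)^(1/4) = 1.016494
Growth rate = 1.016494 − 1 = 0.016494 = 1.6494%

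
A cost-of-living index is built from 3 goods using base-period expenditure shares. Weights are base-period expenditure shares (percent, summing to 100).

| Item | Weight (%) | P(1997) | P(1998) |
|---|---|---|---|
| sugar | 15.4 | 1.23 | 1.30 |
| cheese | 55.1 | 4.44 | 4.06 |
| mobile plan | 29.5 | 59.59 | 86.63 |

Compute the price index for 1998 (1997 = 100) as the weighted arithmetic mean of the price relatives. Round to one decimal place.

109.5

sugar: 15.4 × (1.30/1.23) = 15.4 × 1.056911 = 16.2764
cheese: 55.1 × (4.06/4.44) = 55.1 × 0.914414 = 50.3842
mobile plan: 29.5 × (86.63/59.59) = 29.5 × 1.453767 = 42.8861
Index = Σ wᵢ·(p₁ᵢ/p₀ᵢ) = 16.2764 + 50.3842 + 42.8861 = 109.5468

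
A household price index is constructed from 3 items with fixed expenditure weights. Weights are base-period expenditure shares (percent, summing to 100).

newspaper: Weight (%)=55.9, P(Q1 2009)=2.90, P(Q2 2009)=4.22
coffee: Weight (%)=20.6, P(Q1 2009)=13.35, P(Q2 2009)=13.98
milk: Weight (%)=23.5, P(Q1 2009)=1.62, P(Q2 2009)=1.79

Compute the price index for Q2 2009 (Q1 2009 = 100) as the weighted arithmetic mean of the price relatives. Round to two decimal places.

newspaper: 55.9 × (4.22/2.90) = 55.9 × 1.455172 = 81.3441
coffee: 20.6 × (13.98/13.35) = 20.6 × 1.047191 = 21.5721
milk: 23.5 × (1.79/1.62) = 23.5 × 1.104938 = 25.9660
Index = Σ wᵢ·(p₁ᵢ/p₀ᵢ) = 81.3441 + 21.5721 + 25.9660 = 128.8823

128.88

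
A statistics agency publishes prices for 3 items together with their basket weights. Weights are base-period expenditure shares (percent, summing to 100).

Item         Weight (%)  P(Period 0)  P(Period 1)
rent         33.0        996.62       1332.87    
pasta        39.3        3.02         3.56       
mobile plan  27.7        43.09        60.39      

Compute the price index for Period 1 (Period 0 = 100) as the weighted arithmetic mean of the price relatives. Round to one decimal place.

rent: 33.0 × (1332.87/996.62) = 33.0 × 1.337390 = 44.1339
pasta: 39.3 × (3.56/3.02) = 39.3 × 1.178808 = 46.3272
mobile plan: 27.7 × (60.39/43.09) = 27.7 × 1.401485 = 38.8211
Index = Σ wᵢ·(p₁ᵢ/p₀ᵢ) = 44.1339 + 46.3272 + 38.8211 = 129.2822

129.3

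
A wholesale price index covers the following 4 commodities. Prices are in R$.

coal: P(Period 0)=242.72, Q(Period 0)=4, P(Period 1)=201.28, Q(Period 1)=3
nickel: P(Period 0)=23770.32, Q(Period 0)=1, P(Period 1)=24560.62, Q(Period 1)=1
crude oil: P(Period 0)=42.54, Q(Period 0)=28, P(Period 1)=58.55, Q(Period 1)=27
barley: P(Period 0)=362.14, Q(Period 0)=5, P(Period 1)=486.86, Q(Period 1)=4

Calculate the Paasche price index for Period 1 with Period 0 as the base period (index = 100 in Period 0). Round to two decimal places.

105.89

Paasche price index uses current-period quantities as weights.
ΣP(Period 1)·Q(Period 1) = 201.28×3 + 24560.62×1 + 58.55×27 + 486.86×4 = 603.84 + 24560.62 + 1580.85 + 1947.44 = 28692.75
ΣP(Period 0)·Q(Period 1) = 242.72×3 + 23770.32×1 + 42.54×27 + 362.14×4 = 728.16 + 23770.32 + 1148.58 + 1448.56 = 27095.62
Index = 28692.75 / 27095.62 × 100 = 105.8944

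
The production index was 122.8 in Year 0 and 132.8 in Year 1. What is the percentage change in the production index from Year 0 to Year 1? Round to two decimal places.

Change = (132.8 − 122.8) / 122.8 × 100
       = 10.0 / 122.8 × 100 = 8.1433%

8.14%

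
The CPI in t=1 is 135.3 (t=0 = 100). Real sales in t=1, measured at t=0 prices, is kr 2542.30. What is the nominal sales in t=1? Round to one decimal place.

3439.7

Nominal = Real × (Index/100) = 2542.30 × (135.3/100)
        = 2542.30 × 1.353 = 3439.7319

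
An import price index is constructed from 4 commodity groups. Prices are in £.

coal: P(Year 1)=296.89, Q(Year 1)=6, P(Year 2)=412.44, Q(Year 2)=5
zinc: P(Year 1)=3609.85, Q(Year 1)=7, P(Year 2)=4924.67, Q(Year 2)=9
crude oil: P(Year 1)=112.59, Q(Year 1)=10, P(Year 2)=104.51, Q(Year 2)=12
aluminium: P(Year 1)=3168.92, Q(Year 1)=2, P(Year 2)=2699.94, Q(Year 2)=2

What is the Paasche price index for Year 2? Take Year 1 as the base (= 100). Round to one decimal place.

127.3

Paasche price index uses current-period quantities as weights.
ΣP(Year 2)·Q(Year 2) = 412.44×5 + 4924.67×9 + 104.51×12 + 2699.94×2 = 2062.2 + 44322.03 + 1254.12 + 5399.88 = 53038.23
ΣP(Year 1)·Q(Year 2) = 296.89×5 + 3609.85×9 + 112.59×12 + 3168.92×2 = 1484.45 + 32488.65 + 1351.08 + 6337.84 = 41662.02
Index = 53038.23 / 41662.02 × 100 = 127.3059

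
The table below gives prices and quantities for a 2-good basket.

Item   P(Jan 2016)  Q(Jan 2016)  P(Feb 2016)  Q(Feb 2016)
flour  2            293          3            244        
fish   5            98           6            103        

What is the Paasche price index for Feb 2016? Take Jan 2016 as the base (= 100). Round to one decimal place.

Paasche price index uses current-period quantities as weights.
ΣP(Feb 2016)·Q(Feb 2016) = 3×244 + 6×103 = 732 + 618 = 1350
ΣP(Jan 2016)·Q(Feb 2016) = 2×244 + 5×103 = 488 + 515 = 1003
Index = 1350 / 1003 × 100 = 134.5962

134.6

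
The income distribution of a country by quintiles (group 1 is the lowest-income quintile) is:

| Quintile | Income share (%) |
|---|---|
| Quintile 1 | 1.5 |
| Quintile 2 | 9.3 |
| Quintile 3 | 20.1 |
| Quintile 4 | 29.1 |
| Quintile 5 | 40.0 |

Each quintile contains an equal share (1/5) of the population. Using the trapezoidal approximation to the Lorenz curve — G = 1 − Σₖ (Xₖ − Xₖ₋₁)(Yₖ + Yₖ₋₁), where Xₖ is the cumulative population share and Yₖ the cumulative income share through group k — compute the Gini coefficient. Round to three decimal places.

0.387

Cumulative income shares Yₖ: 0.0150, 0.1080, 0.3090, 0.6000, 1.0000
Σ (Xₖ−Xₖ₋₁)(Yₖ+Yₖ₋₁) = (1/5)(0.0150+0.0000) + (1/5)(0.1080+0.0150) + (1/5)(0.3090+0.1080) + (1/5)(0.6000+0.3090) + (1/5)(1.0000+0.6000)
  = 0.0030 + 0.0246 + 0.0834 + 0.1818 + 0.3200 = 0.6128
G = 1 − 0.6128 = 0.3872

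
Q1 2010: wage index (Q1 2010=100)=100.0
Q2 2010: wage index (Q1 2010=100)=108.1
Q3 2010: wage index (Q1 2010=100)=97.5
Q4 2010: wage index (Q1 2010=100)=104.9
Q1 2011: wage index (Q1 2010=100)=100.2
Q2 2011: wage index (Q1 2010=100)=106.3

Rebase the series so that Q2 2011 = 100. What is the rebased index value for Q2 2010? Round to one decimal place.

Rebased(Q2 2010) = 108.1 / 106.3 × 100 = 101.6933

101.7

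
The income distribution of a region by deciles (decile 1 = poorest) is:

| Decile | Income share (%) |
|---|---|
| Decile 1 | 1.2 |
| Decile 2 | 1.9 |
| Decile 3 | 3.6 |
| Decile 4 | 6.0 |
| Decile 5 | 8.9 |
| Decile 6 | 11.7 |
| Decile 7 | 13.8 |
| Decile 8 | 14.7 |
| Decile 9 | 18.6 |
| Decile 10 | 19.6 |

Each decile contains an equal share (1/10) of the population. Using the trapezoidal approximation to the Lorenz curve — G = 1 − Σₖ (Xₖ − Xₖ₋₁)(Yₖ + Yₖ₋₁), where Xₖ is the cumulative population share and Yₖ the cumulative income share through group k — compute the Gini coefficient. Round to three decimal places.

Cumulative income shares Yₖ: 0.0120, 0.0310, 0.0670, 0.1270, 0.2160, 0.3330, 0.4710, 0.6180, 0.8040, 1.0000
Σ (Xₖ−Xₖ₋₁)(Yₖ+Yₖ₋₁) = (1/10)(0.0120+0.0000) + (1/10)(0.0310+0.0120) + (1/10)(0.0670+0.0310) + (1/10)(0.1270+0.0670) + (1/10)(0.2160+0.1270) + (1/10)(0.3330+0.2160) + (1/10)(0.4710+0.3330) + (1/10)(0.6180+0.4710) + (1/10)(0.8040+0.6180) + (1/10)(1.0000+0.8040)
  = 0.0012 + 0.0043 + 0.0098 + 0.0194 + 0.0343 + 0.0549 + 0.0804 + 0.1089 + 0.1422 + 0.1804 = 0.6358
G = 1 − 0.6358 = 0.3642

0.364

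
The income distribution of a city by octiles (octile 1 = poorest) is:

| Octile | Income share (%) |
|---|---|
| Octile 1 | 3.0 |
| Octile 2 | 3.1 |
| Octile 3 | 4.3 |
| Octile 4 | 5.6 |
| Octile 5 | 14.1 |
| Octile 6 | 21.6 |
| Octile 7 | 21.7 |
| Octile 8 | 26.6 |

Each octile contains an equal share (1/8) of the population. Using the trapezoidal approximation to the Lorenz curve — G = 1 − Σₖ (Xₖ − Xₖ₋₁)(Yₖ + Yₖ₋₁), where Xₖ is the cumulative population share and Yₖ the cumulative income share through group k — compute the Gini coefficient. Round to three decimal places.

Cumulative income shares Yₖ: 0.0300, 0.0610, 0.1040, 0.1600, 0.3010, 0.5170, 0.7340, 1.0000
Σ (Xₖ−Xₖ₋₁)(Yₖ+Yₖ₋₁) = (1/8)(0.0300+0.0000) + (1/8)(0.0610+0.0300) + (1/8)(0.1040+0.0610) + (1/8)(0.1600+0.1040) + (1/8)(0.3010+0.1600) + (1/8)(0.5170+0.3010) + (1/8)(0.7340+0.5170) + (1/8)(1.0000+0.7340)
  = 0.0037 + 0.0114 + 0.0206 + 0.0330 + 0.0576 + 0.1022 + 0.1564 + 0.2167 = 0.6017
G = 1 − 0.6017 = 0.3983

0.398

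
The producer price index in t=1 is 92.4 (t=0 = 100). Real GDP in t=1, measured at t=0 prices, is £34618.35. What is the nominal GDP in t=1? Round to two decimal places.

Nominal = Real × (Index/100) = 34618.35 × (92.4/100)
        = 34618.35 × 0.924 = 31987.3554

31987.36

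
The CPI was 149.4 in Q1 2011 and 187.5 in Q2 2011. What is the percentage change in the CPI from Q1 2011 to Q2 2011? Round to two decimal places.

Change = (187.5 − 149.4) / 149.4 × 100
       = 38.1 / 149.4 × 100 = 25.5020%

25.50%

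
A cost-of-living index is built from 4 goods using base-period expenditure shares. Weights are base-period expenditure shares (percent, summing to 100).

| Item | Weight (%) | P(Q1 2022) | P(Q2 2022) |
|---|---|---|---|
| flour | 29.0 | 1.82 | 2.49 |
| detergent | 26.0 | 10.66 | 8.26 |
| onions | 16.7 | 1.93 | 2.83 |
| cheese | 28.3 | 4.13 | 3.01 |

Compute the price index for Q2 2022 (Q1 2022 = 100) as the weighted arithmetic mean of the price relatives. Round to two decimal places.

104.94

flour: 29.0 × (2.49/1.82) = 29.0 × 1.368132 = 39.6758
detergent: 26.0 × (8.26/10.66) = 26.0 × 0.774859 = 20.1463
onions: 16.7 × (2.83/1.93) = 16.7 × 1.466321 = 24.4876
cheese: 28.3 × (3.01/4.13) = 28.3 × 0.728814 = 20.6254
Index = Σ wᵢ·(p₁ᵢ/p₀ᵢ) = 39.6758 + 20.1463 + 24.4876 + 20.6254 = 104.9352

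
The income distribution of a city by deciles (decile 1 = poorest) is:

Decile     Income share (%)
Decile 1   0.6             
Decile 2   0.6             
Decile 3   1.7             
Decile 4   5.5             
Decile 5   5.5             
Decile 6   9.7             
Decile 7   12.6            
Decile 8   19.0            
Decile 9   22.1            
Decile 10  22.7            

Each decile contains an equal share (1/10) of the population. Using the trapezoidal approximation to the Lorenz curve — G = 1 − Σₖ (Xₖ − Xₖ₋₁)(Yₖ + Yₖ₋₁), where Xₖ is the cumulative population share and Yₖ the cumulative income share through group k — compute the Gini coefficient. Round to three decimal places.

0.461

Cumulative income shares Yₖ: 0.0060, 0.0120, 0.0290, 0.0840, 0.1390, 0.2360, 0.3620, 0.5520, 0.7730, 1.0000
Σ (Xₖ−Xₖ₋₁)(Yₖ+Yₖ₋₁) = (1/10)(0.0060+0.0000) + (1/10)(0.0120+0.0060) + (1/10)(0.0290+0.0120) + (1/10)(0.0840+0.0290) + (1/10)(0.1390+0.0840) + (1/10)(0.2360+0.1390) + (1/10)(0.3620+0.2360) + (1/10)(0.5520+0.3620) + (1/10)(0.7730+0.5520) + (1/10)(1.0000+0.7730)
  = 0.0006 + 0.0018 + 0.0041 + 0.0113 + 0.0223 + 0.0375 + 0.0598 + 0.0914 + 0.1325 + 0.1773 = 0.5386
G = 1 − 0.5386 = 0.4614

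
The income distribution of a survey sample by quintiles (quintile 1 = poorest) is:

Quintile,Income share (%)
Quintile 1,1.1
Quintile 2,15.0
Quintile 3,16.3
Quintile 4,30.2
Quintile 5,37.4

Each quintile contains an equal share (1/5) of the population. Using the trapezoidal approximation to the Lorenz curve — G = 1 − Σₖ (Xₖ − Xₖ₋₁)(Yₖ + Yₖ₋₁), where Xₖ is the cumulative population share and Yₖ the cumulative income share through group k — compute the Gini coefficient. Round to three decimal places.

Cumulative income shares Yₖ: 0.0110, 0.1610, 0.3240, 0.6260, 1.0000
Σ (Xₖ−Xₖ₋₁)(Yₖ+Yₖ₋₁) = (1/5)(0.0110+0.0000) + (1/5)(0.1610+0.0110) + (1/5)(0.3240+0.1610) + (1/5)(0.6260+0.3240) + (1/5)(1.0000+0.6260)
  = 0.0022 + 0.0344 + 0.0970 + 0.1900 + 0.3252 = 0.6488
G = 1 − 0.6488 = 0.3512

0.351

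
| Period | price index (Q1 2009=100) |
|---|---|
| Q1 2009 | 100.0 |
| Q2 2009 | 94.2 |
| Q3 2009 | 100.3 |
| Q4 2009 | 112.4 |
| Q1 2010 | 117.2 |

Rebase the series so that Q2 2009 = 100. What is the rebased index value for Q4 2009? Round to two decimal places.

Rebased(Q4 2009) = 112.4 / 94.2 × 100 = 119.3206

119.32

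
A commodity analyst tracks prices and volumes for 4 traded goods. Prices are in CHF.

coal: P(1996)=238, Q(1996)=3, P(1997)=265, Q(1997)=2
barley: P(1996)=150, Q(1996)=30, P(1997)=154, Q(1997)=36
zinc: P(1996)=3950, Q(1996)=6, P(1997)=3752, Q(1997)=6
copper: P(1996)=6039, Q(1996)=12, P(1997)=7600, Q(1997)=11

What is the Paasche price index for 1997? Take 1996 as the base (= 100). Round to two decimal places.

Paasche price index uses current-period quantities as weights.
ΣP(1997)·Q(1997) = 265×2 + 154×36 + 3752×6 + 7600×11 = 530 + 5544 + 22512 + 83600 = 112186
ΣP(1996)·Q(1997) = 238×2 + 150×36 + 3950×6 + 6039×11 = 476 + 5400 + 23700 + 66429 = 96005
Index = 112186 / 96005 × 100 = 116.8543

116.85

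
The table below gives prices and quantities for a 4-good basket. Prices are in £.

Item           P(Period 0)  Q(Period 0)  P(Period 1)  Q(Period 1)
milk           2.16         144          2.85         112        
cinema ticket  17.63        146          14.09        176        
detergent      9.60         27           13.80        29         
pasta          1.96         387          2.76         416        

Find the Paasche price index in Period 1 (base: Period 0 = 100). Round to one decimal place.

97.9

Paasche price index uses current-period quantities as weights.
ΣP(Period 1)·Q(Period 1) = 2.85×112 + 14.09×176 + 13.80×29 + 2.76×416 = 319.2 + 2479.84 + 400.2 + 1148.16 = 4347.4
ΣP(Period 0)·Q(Period 1) = 2.16×112 + 17.63×176 + 9.60×29 + 1.96×416 = 241.92 + 3102.88 + 278.4 + 815.36 = 4438.56
Index = 4347.4 / 4438.56 × 100 = 97.9462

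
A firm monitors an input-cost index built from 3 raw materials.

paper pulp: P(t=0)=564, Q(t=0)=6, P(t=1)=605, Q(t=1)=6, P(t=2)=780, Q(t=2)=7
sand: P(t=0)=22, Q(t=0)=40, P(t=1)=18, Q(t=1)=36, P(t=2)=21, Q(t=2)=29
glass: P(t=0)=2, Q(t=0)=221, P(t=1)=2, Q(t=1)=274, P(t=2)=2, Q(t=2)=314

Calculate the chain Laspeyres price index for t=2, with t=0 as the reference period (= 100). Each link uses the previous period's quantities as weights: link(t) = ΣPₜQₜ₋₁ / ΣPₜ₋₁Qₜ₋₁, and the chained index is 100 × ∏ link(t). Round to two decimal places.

Link t=0→t=1:
ΣP(t=1)Q(t=0) = 605×6 + 18×40 + 2×221 = 3630 + 720 + 442 = 4792
ΣP(t=0)Q(t=0) = 564×6 + 22×40 + 2×221 = 3384 + 880 + 442 = 4706
link = 4792/4706 = 1.018275
Link t=1→t=2:
ΣP(t=2)Q(t=1) = 780×6 + 21×36 + 2×274 = 4680 + 756 + 548 = 5984
ΣP(t=1)Q(t=1) = 605×6 + 18×36 + 2×274 = 3630 + 648 + 548 = 4826
link = 5984/4826 = 1.239950
Chained index = 100 × 1.018275 × 1.239950 = 126.2610

126.26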